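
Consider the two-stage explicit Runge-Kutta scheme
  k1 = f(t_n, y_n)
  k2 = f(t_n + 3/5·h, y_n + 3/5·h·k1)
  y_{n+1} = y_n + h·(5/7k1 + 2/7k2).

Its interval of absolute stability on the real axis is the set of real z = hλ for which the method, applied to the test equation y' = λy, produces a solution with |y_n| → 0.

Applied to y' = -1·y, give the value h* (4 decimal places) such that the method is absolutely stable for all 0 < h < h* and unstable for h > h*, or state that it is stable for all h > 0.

(-5.8333,0); λ=-1 ⇒ h* = (35/6)/1 = 5.8333.

Test eqn y'=λy, z=hλ:
  k1=λy_n ⇒ h·k1=z·y_n;  k2=λ(1+3/5z)y_n ⇒ h·k2=z(1+3/5z)y_n
  y_{n+1}/y_n = 1 + 5/7z + 2/7z(1+3/5z) = 1 + z + 6/35z²
  so R(z) = 1 + z + 6/35z².

Solve |R(x)|<1 on ℝ⁻.
x=-1.29: |R|=0.0047
R=1: x+6/35x²=0 ⇒ x=−35/6=-5.8333; min R=1−1/(4·6/35)=-0.4583>−1
Confirm numerically:
  x=-5.375: |R|=0.57768 <1
  x=-5.089: |R|=0.35064 <1
  x=-3.455: |R|=0.40865 <1
  x=-6.230: |R|=1.42364 >1
  x=-6.024: |R|=1.19690 >1
  x=-5.996: |R|=1.16720 >1
Stable set (-5.8333, 0).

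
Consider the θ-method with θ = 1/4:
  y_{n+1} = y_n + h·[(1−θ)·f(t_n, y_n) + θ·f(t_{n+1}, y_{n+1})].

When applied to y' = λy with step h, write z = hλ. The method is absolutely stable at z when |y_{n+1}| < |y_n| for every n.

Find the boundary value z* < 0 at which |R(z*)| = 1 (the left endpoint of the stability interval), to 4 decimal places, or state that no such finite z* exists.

On y'=λy, z=hλ:
  y_{n+1} = y_n + z·[3/4·y_n + 1/4·y_{n+1}] ⇒ (1 − 1/4z)y_{n+1} = (1 + 3/4z)y_n
  so R(z) = (1 + 3/4z)/(1 − 1/4z).

Find x<0 with |R(x)|<1.
x=-1.05: |R|=0.1683
R=−1: 1+3/4x = −1+1/4x ⇒ -1/2x=2 ⇒ x=2/(-1/2)=-4.0000
Confirm numerically:
  x=-3.851: |R|=0.96204 <1
  x=-3.398: |R|=0.83725 <1
  x=-2.290: |R|=0.45628 <1
  x=-4.535: |R|=1.12537 >1
  x=-4.484: |R|=1.11410 >1
  x=-4.055: |R|=1.01366 >1
Interval (-4.0000, 0).

left endpoint -4.0000.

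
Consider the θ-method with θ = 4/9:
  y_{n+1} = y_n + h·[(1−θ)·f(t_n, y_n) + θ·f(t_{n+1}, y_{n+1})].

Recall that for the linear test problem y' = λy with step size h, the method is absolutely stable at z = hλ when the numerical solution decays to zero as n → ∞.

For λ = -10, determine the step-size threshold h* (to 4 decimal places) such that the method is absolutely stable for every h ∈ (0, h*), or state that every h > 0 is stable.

With y'=λy (z=hλ):
  y_{n+1} = y_n + z·[5/9·y_n + 4/9·y_{n+1}] ⇒ (1 − 4/9z)y_{n+1} = (1 + 5/9z)y_n
  Hence R(z) = (1 + 5/9z)/(1 − 4/9z).

Find x<0 with |R(x)|<1.
x=-1.17: |R|=0.2303
R=−1: 1+5/9x = −1+4/9x ⇒ -1/9x=2 ⇒ x=2/(-1/9)=-18.0000
Confirm numerically:
  x=-17.121: |R|=0.98866 <1
  x=-10.518: |R|=0.85350 <1
  x=-8.938: |R|=0.79751 <1
  x=-18.482: |R|=1.00581 >1
  x=-18.472: |R|=1.00569 >1
Interval (-18.0000, 0).

(-18.0000,0); λ=-10 ⇒ h* = (18)/10 = 1.8000.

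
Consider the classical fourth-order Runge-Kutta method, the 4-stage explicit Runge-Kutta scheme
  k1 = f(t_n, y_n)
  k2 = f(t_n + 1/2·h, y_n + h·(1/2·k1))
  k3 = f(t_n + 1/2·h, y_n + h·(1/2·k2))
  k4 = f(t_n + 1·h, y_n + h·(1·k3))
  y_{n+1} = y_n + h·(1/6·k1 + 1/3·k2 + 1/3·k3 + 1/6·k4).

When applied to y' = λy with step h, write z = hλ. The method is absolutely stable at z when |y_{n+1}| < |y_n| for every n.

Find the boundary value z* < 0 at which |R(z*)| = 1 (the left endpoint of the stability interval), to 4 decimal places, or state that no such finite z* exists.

z* = -2.7853.

Set f=λy, z=hλ:
  order 4, 4-stage ⇒ R(z)=1+z+z^2/2+z^3/6+z^4/24
  (e.g. R(-0.61)=0.54399, |R|=0.54399)

Solve |R(x)|<1 on ℝ⁻.
x=-0.61: |R|=0.5440
|R(-2.82)|=1.0536 |R(-1.79)|=0.2839 |R(-1.58)|=0.2705
Bisect:
  x_lo=-3.2944 |R|=2.0809  x_hi=-0.1797 |R|=0.8355
  mid=-1.73706 |R|=0.27742 →hi
  mid=-2.51573 |R|=0.66404 →hi
  mid=-2.90506 |R|=1.19611 →lo
  mid=-2.71039 |R|=0.89282 →hi
  mid=-2.80773 |R|=1.03435 →lo
  mid=-2.75906 |R|=0.96116 →hi
  mid=-2.78339 |R|=0.99714 →hi
  ...
  [-2.78529,-2.78510] ⇒ x*=-2.7853
Stable set (-2.7853, 0).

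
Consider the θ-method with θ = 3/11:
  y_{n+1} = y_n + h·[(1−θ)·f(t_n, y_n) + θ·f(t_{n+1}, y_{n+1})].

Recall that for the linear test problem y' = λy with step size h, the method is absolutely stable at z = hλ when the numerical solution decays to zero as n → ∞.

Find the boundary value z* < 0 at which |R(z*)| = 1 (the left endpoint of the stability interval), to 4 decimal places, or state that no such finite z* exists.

On y'=λy, z=hλ:
  y_{n+1} = y_n + z·[8/11·y_n + 3/11·y_{n+1}] ⇒ (1 − 3/11z)y_{n+1} = (1 + 8/11z)y_n
  Hence R(z) = (1 + 8/11z)/(1 − 3/11z).

Boundary: |R(x)|=1, x<0.
x=-0.87: |R|=0.2968
R=−1: 1+8/11x = −1+3/11x ⇒ -5/11x=2 ⇒ x=2/(-5/11)=-4.4000
Confirm numerically:
  x=-4.277: |R|=0.97419 <1
  x=-3.640: |R|=0.82664 <1
  x=-3.245: |R|=0.72149 <1
  x=-2.647: |R|=0.53725 <1
  x=-4.952: |R|=1.10675 >1
  x=-4.762: |R|=1.07158 >1
  x=-4.502: |R|=1.02081 >1
Interval (-4.4000, 0).

left endpoint -4.4000.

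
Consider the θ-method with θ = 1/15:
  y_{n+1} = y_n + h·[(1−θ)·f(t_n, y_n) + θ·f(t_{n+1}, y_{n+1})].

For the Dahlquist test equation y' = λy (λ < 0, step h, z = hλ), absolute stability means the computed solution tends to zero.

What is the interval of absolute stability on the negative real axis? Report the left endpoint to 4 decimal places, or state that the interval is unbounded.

Set f=λy, z=hλ:
  y_{n+1} = y_n + z·[14/15·y_n + 1/15·y_{n+1}] ⇒ (1 − 1/15z)y_{n+1} = (1 + 14/15z)y_n
  R(z) = (1 + 14/15z)/(1 − 1/15z).

Need |R(x)|<1, x<0.
x=-0.54: |R|=0.4788
R=−1: 1+14/15x = −1+1/15x ⇒ -13/15x=2 ⇒ x=2/(-13/15)=-2.3077
Confirm numerically:
  x=-2.025: |R|=0.78414 <1
  x=-1.821: |R|=0.62386 <1
  x=-1.307: |R|=0.20224 <1
  x=-2.615: |R|=1.22680 >1
  x=-2.460: |R|=1.11340 >1
Stable set (-2.3077, 0).

z∈(-2.3077,0).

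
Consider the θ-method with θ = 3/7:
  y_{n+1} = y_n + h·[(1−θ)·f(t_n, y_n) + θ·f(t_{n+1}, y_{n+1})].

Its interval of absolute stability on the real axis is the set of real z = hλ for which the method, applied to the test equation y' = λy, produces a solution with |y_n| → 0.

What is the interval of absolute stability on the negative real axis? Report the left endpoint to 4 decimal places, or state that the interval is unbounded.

z∈(-14.0000,0).

With y'=λy (z=hλ):
  y_{n+1} = y_n + z·[4/7·y_n + 3/7·y_{n+1}] ⇒ (1 − 3/7z)y_{n+1} = (1 + 4/7z)y_n
  ⇒ R(z) = (1 + 4/7z)/(1 − 3/7z).

Solve |R(x)|<1 on ℝ⁻.
x=-0.79: |R|=0.4098
R=−1: 1+4/7x = −1+3/7x ⇒ -1/7x=2 ⇒ x=2/(-1/7)=-14.0000
Confirm numerically:
  x=-12.812: |R|=0.97385 <1
  x=-9.916: |R|=0.88886 <1
  x=-9.065: |R|=0.85568 <1
  x=-7.553: |R|=0.78263 <1
  x=-14.205: |R|=1.00413 >1
  x=-14.047: |R|=1.00096 >1
So |R|<1 on (-14.0000, 0).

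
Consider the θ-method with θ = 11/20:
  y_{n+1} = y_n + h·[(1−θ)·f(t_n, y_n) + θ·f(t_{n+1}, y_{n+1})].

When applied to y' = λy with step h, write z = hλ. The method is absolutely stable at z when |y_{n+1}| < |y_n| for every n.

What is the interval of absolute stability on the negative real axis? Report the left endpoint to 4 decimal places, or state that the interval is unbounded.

unbounded; (−∞, 0).

Set f=λy, z=hλ:
  y_{n+1} = y_n + z·[9/20·y_n + 11/20·y_{n+1}] ⇒ (1 − 11/20z)y_{n+1} = (1 + 9/20z)y_n
  R(z) = (1 + 9/20z)/(1 − 11/20z).

Need |R(x)|<1, x<0.
x=-0.57: |R|=0.5660
x=-2: |R|=0.0476
x=-10: |R|=0.5385
x=-100: |R|=0.7857
θ=11/20≥1/2 ⇒ |1+9/20x|<|1−11/20x| ∀x<0 ⇒ interval (−∞,0).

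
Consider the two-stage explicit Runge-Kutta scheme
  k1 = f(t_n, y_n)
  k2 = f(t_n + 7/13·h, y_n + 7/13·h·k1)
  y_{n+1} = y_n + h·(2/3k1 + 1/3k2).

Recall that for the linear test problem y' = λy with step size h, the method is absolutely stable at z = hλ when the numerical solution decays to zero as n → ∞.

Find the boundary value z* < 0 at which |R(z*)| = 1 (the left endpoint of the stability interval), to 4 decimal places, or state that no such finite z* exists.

With y'=λy (z=hλ):
  k1=λy_n ⇒ h·k1=z·y_n;  k2=λ(1+7/13z)y_n ⇒ h·k2=z(1+7/13z)y_n
  y_{n+1}/y_n = 1 + 2/3z + 1/3z(1+7/13z) = 1 + z + 7/39z²
  Hence R(z) = 1 + z + 7/39z².

Solve |R(x)|<1 on ℝ⁻.
x=-1.54: |R|=0.1143
R=1: x+7/39x²=0 ⇒ x=−39/7=-5.5714; min R=1−1/(4·7/39)=-0.3929>−1
Confirm numerically:
  x=-5.488: |R|=0.91782 <1
  x=-5.374: |R|=0.80957 <1
  x=-3.937: |R|=0.15495 <1
  x=-5.833: |R|=1.27385 >1
  x=-5.802: |R|=1.24011 >1
So |R|<1 on (-5.5714, 0).

left endpoint -5.5714.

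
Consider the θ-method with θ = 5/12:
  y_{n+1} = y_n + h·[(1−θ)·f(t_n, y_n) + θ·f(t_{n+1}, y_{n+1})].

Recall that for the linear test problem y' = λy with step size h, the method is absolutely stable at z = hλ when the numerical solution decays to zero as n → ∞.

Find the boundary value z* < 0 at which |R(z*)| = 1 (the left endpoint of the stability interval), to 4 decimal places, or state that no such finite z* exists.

With y'=λy (z=hλ):
  y_{n+1} = y_n + z·[7/12·y_n + 5/12·y_{n+1}] ⇒ (1 − 5/12z)y_{n+1} = (1 + 7/12z)y_n
  ⇒ R(z) = (1 + 7/12z)/(1 − 5/12z).

Boundary: |R(x)|=1, x<0.
x=-0.9: |R|=0.3455
R=−1: 1+7/12x = −1+5/12x ⇒ -1/6x=2 ⇒ x=2/(-1/6)=-12.0000
Confirm numerically:
  x=-11.967: |R|=0.99908 <1
  x=-10.235: |R|=0.94412 <1
  x=-8.344: |R|=0.86389 <1
  x=-12.293: |R|=1.00798 >1
  x=-12.110: |R|=1.00303 >1
Stable set (-12.0000, 0).

left endpoint -12.0000.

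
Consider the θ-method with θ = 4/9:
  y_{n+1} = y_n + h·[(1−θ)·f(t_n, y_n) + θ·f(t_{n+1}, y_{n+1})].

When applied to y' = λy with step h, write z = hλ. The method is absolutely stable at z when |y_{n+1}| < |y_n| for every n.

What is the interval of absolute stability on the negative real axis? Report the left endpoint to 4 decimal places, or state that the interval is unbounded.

Set f=λy, z=hλ:
  y_{n+1} = y_n + z·[5/9·y_n + 4/9·y_{n+1}] ⇒ (1 − 4/9z)y_{n+1} = (1 + 5/9z)y_n
  so R(z) = (1 + 5/9z)/(1 − 4/9z).

Need |R(x)|<1, x<0.
x=-1.12: |R|=0.2522
R=−1: 1+5/9x = −1+4/9x ⇒ -1/9x=2 ⇒ x=2/(-1/9)=-18.0000
Confirm numerically:
  x=-14.496: |R|=0.94769 <1
  x=-8.631: |R|=0.78474 <1
  x=-8.179: |R|=0.76457 <1
  x=-7.418: |R|=0.72637 <1
  x=-18.542: |R|=1.00652 >1
  x=-18.460: |R|=1.00555 >1
  x=-18.239: |R|=1.00292 >1
Interval (-18.0000, 0).

(-18.0000, 0).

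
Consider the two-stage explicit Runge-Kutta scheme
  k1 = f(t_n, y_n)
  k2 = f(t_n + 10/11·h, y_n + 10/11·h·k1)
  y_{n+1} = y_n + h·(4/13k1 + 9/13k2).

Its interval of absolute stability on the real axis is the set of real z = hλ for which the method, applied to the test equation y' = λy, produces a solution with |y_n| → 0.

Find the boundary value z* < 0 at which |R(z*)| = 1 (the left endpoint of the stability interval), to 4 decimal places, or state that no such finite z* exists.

z* = -1.5889.

With y'=λy (z=hλ):
  k1=λy_n ⇒ h·k1=z·y_n;  k2=λ(1+10/11z)y_n ⇒ h·k2=z(1+10/11z)y_n
  y_{n+1}/y_n = 1 + 4/13z + 9/13z(1+10/11z) = 1 + z + 90/143z²
  R(z) = 1 + z + 90/143z².

Find x<0 with |R(x)|<1.
x=-1.01: |R|=0.6320
R=1: x+90/143x²=0 ⇒ x=−143/90=-1.5889; min R=1−1/(4·90/143)=0.6028>−1
Confirm numerically:
  x=-1.487: |R|=0.90464 <1
  x=-1.088: |R|=0.65701 <1
  x=-1.041: |R|=0.64104 <1
  x=-1.663: |R|=1.07757 >1
  x=-1.630: |R|=1.04217 >1
Interval (-1.5889, 0).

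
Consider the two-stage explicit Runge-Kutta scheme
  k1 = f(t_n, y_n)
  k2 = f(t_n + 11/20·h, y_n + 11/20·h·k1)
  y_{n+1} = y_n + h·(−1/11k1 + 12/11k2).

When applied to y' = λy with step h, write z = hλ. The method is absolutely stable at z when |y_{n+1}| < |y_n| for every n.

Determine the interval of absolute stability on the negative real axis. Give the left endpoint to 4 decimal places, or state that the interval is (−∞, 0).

Set f=λy, z=hλ:
  k1=λy_n ⇒ h·k1=z·y_n;  k2=λ(1+11/20z)y_n ⇒ h·k2=z(1+11/20z)y_n
  y_{n+1}/y_n = 1 − 1/11z + 12/11z(1+11/20z) = 1 + z + 3/5z²
  Hence R(z) = 1 + z + 3/5z².

Need |R(x)|<1, x<0.
x=-1.71: |R|=1.0445
R=1: x+3/5x²=0 ⇒ x=−5/3=-1.6667; min R=1−1/(4·3/5)=0.5833>−1
Confirm numerically:
  x=-1.519: |R|=0.86542 <1
  x=-1.383: |R|=0.76461 <1
  x=-1.043: |R|=0.60971 <1
  x=-0.899: |R|=0.58592 <1
  x=-1.960: |R|=1.34496 >1
  x=-1.851: |R|=1.20472 >1
Stable set (-1.6667, 0).

(-1.6667, 0).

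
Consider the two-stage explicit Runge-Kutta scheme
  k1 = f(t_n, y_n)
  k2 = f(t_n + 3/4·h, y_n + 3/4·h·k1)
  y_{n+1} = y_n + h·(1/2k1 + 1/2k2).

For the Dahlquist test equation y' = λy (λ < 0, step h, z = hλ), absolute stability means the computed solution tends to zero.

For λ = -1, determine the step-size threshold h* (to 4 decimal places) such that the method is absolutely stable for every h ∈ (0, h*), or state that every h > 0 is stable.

(-2.6667,0); λ=-1 ⇒ h* = (8/3)/1 = 2.6667.

With y'=λy (z=hλ):
  k1=λy_n ⇒ h·k1=z·y_n;  k2=λ(1+3/4z)y_n ⇒ h·k2=z(1+3/4z)y_n
  y_{n+1}/y_n = 1 + 1/2z + 1/2z(1+3/4z) = 1 + z + 3/8z²
  so R(z) = 1 + z + 3/8z².

Boundary: |R(x)|=1, x<0.
x=-1.25: |R|=0.3359
R=1: x+3/8x²=0 ⇒ x=−8/3=-2.6667; min R=1−1/(4·3/8)=0.3333>−1
Confirm numerically:
  x=-2.569: |R|=0.90591 <1
  x=-1.979: |R|=0.48967 <1
  x=-1.360: |R|=0.33360 <1
  x=-1.317: |R|=0.33343 <1
  x=-2.898: |R|=1.25140 >1
  x=-2.833: |R|=1.17671 >1
So |R|<1 on (-2.6667, 0).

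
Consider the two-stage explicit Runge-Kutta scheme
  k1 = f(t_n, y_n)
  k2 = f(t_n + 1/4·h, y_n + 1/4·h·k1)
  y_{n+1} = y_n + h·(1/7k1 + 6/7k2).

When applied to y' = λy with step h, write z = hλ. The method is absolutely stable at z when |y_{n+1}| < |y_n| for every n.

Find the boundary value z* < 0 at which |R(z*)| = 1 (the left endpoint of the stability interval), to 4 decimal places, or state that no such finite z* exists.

left endpoint -4.6667.

On y'=λy, z=hλ:
  k1=λy_n ⇒ h·k1=z·y_n;  k2=λ(1+1/4z)y_n ⇒ h·k2=z(1+1/4z)y_n
  y_{n+1}/y_n = 1 + 1/7z + 6/7z(1+1/4z) = 1 + z + 3/14z²
  ⇒ R(z) = 1 + z + 3/14z².

Solve |R(x)|<1 on ℝ⁻.
x=-1.59: |R|=0.0483
R=1: x+3/14x²=0 ⇒ x=−14/3=-4.6667; min R=1−1/(4·3/14)=-0.1667>−1
Confirm numerically:
  x=-4.636: |R|=0.96953 <1
  x=-4.086: |R|=0.49158 <1
  x=-3.707: |R|=0.23768 <1
  x=-5.176: |R|=1.56492 >1
  x=-4.977: |R|=1.33097 >1
  x=-4.810: |R|=1.14774 >1
So |R|<1 on (-4.6667, 0).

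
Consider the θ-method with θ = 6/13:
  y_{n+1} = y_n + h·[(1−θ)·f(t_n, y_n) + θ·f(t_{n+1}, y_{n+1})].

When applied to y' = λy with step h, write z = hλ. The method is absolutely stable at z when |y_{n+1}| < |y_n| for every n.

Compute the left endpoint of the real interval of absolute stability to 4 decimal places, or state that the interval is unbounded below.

z* = -26.0000.

Set f=λy, z=hλ:
  y_{n+1} = y_n + z·[7/13·y_n + 6/13·y_{n+1}] ⇒ (1 − 6/13z)y_{n+1} = (1 + 7/13z)y_n
  ⇒ R(z) = (1 + 7/13z)/(1 − 6/13z).

Find x<0 with |R(x)|<1.
x=-0.88: |R|=0.3742
R=−1: 1+7/13x = −1+6/13x ⇒ -1/13x=2 ⇒ x=2/(-1/13)=-26.0000
Confirm numerically:
  x=-24.736: |R|=0.99217 <1
  x=-16.942: |R|=0.92100 <1
  x=-11.331: |R|=0.81887 <1
  x=-26.477: |R|=1.00278 >1
  x=-26.331: |R|=1.00194 >1
  x=-26.243: |R|=1.00143 >1
Stable set (-26.0000, 0).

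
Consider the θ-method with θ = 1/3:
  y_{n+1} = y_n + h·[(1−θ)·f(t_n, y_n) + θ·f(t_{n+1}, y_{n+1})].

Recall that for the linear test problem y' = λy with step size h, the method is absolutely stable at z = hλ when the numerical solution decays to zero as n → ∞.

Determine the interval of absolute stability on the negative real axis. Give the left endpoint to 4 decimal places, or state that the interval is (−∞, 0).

(-6.0000, 0).

Set f=λy, z=hλ:
  y_{n+1} = y_n + z·[2/3·y_n + 1/3·y_{n+1}] ⇒ (1 − 1/3z)y_{n+1} = (1 + 2/3z)y_n
  so R(z) = (1 + 2/3z)/(1 − 1/3z).

Need |R(x)|<1, x<0.
x=-1.28: |R|=0.1028
R=−1: 1+2/3x = −1+1/3x ⇒ -1/3x=2 ⇒ x=2/(-1/3)=-6.0000
Confirm numerically:
  x=-5.332: |R|=0.91983 <1
  x=-5.051: |R|=0.88213 <1
  x=-3.896: |R|=0.69490 <1
  x=-3.054: |R|=0.51338 <1
  x=-6.296: |R|=1.03184 >1
  x=-6.245: |R|=1.02650 >1
  x=-6.101: |R|=1.01110 >1
Interval (-6.0000, 0).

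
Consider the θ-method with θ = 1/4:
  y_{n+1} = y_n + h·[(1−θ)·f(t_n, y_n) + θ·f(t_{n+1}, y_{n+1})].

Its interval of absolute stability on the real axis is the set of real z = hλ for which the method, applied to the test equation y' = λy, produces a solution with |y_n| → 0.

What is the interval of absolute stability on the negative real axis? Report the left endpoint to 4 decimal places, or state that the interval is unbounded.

Test eqn y'=λy, z=hλ:
  y_{n+1} = y_n + z·[3/4·y_n + 1/4·y_{n+1}] ⇒ (1 − 1/4z)y_{n+1} = (1 + 3/4z)y_n
  Hence R(z) = (1 + 3/4z)/(1 − 1/4z).

Solve |R(x)|<1 on ℝ⁻.
x=-0.45: |R|=0.5955
R=−1: 1+3/4x = −1+1/4x ⇒ -1/2x=2 ⇒ x=2/(-1/2)=-4.0000
Confirm numerically:
  x=-2.882: |R|=0.67509 <1
  x=-2.633: |R|=0.58782 <1
  x=-2.125: |R|=0.38776 <1
  x=-4.538: |R|=1.12602 >1
  x=-4.449: |R|=1.10628 >1
So |R|<1 on (-4.0000, 0).

z∈(-4.0000,0).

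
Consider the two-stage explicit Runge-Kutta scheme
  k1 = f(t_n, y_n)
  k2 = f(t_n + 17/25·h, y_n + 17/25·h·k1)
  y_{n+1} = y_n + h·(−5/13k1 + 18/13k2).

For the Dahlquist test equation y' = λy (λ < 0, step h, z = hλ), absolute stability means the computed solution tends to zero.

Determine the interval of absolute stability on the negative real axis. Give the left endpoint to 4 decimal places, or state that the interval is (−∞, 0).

z∈(-1.0621,0).

Set f=λy, z=hλ:
  k1=λy_n ⇒ h·k1=z·y_n;  k2=λ(1+17/25z)y_n ⇒ h·k2=z(1+17/25z)y_n
  y_{n+1}/y_n = 1 − 5/13z + 18/13z(1+17/25z) = 1 + z + 306/325z²
  Hence R(z) = 1 + z + 306/325z².

Find x<0 with |R(x)|<1.
x=-0.39: |R|=0.7532
R=1: x+306/325x²=0 ⇒ x=−325/306=-1.0621; min R=1−1/(4·306/325)=0.7345>−1
Confirm numerically:
  x=-0.855: |R|=0.83329 <1
  x=-0.747: |R|=0.77839 <1
  x=-0.564: |R|=0.73550 <1
  x=-0.534: |R|=0.73449 <1
  x=-1.562: |R|=1.73521 >1
  x=-1.299: |R|=1.28975 >1
  x=-1.268: |R|=1.24583 >1
So |R|<1 on (-1.0621, 0).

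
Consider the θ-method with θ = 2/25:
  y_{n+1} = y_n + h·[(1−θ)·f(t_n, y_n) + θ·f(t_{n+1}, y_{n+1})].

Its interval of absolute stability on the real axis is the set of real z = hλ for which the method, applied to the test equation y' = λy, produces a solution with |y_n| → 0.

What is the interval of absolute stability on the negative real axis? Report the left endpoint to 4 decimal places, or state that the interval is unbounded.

With y'=λy (z=hλ):
  y_{n+1} = y_n + z·[23/25·y_n + 2/25·y_{n+1}] ⇒ (1 − 2/25z)y_{n+1} = (1 + 23/25z)y_n
  Hence R(z) = (1 + 23/25z)/(1 − 2/25z).

Need |R(x)|<1, x<0.
x=-0.97: |R|=0.0999
R=−1: 1+23/25x = −1+2/25x ⇒ -21/25x=2 ⇒ x=2/(-21/25)=-2.3810
Confirm numerically:
  x=-1.448: |R|=0.29768 <1
  x=-1.311: |R|=0.18655 <1
  x=-1.303: |R|=0.18000 <1
  x=-2.840: |R|=1.31421 >1
  x=-2.426: |R|=1.03169 >1
Interval (-2.3810, 0).

(-2.3810, 0).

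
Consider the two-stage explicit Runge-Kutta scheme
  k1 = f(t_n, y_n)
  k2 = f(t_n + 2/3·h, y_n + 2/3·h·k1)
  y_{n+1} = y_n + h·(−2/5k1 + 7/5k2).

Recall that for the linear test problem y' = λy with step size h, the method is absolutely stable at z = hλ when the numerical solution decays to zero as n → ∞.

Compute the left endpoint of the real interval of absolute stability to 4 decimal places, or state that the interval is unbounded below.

On y'=λy, z=hλ:
  k1=λy_n ⇒ h·k1=z·y_n;  k2=λ(1+2/3z)y_n ⇒ h·k2=z(1+2/3z)y_n
  y_{n+1}/y_n = 1 − 2/5z + 7/5z(1+2/3z) = 1 + z + 14/15z²
  R(z) = 1 + z + 14/15z².

Need |R(x)|<1, x<0.
x=-1.05: |R|=0.9790
R=1: x+14/15x²=0 ⇒ x=−15/14=-1.0714; min R=1−1/(4·14/15)=0.7321>−1
Confirm numerically:
  x=-0.653: |R|=0.74498 <1
  x=-0.594: |R|=0.73531 <1
  x=-0.453: |R|=0.73853 <1
  x=-1.607: |R|=1.80329 >1
  x=-1.326: |R|=1.31506 >1
  x=-1.202: |R|=1.14648 >1
So |R|<1 on (-1.0714, 0).

left endpoint -1.0714.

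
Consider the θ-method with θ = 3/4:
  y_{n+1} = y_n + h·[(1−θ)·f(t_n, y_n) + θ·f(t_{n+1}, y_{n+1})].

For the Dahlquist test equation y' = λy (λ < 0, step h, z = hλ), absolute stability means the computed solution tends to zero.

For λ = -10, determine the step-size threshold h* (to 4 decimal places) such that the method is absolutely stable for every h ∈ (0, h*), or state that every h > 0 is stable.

unbounded; (−∞, 0). Any h>0 works for λ=-10.

On y'=λy, z=hλ:
  y_{n+1} = y_n + z·[1/4·y_n + 3/4·y_{n+1}] ⇒ (1 − 3/4z)y_{n+1} = (1 + 1/4z)y_n
  so R(z) = (1 + 1/4z)/(1 − 3/4z).

Find x<0 with |R(x)|<1.
x=-1.1: |R|=0.3973
x=-2: |R|=0.2000
x=-10: |R|=0.1765
x=-100: |R|=0.3158
θ=3/4≥1/2 ⇒ |1+1/4x|<|1−3/4x| ∀x<0 ⇒ stable on all of ℝ⁻.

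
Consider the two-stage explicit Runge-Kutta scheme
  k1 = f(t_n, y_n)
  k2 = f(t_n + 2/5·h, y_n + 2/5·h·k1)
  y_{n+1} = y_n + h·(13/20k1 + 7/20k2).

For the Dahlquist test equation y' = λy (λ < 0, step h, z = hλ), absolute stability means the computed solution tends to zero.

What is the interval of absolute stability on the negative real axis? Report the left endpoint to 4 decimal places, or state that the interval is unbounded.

z∈(-7.1429,0).

With y'=λy (z=hλ):
  k1=λy_n ⇒ h·k1=z·y_n;  k2=λ(1+2/5z)y_n ⇒ h·k2=z(1+2/5z)y_n
  y_{n+1}/y_n = 1 + 13/20z + 7/20z(1+2/5z) = 1 + z + 7/50z²
  so R(z) = 1 + z + 7/50z².

Solve |R(x)|<1 on ℝ⁻.
x=-0.42: |R|=0.6047
R=1: x+7/50x²=0 ⇒ x=−50/7=-7.1429; min R=1−1/(4·7/50)=-0.7857>−1
Confirm numerically:
  x=-6.062: |R|=0.08270 <1
  x=-3.697: |R|=0.78351 <1
  x=-3.506: |R|=0.78511 <1
  x=-7.575: |R|=1.45829 >1
  x=-7.484: |R|=1.35744 >1
  x=-7.238: |R|=1.09641 >1
So |R|<1 on (-7.1429, 0).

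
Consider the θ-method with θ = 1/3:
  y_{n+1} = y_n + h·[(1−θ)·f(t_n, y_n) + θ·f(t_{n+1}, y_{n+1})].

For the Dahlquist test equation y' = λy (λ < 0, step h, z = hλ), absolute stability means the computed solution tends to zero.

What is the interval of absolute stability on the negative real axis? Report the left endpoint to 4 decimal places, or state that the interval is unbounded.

Set f=λy, z=hλ:
  y_{n+1} = y_n + z·[2/3·y_n + 1/3·y_{n+1}] ⇒ (1 − 1/3z)y_{n+1} = (1 + 2/3z)y_n
  so R(z) = (1 + 2/3z)/(1 − 1/3z).

Find x<0 with |R(x)|<1.
x=-0.79: |R|=0.3747
R=−1: 1+2/3x = −1+1/3x ⇒ -1/3x=2 ⇒ x=2/(-1/3)=-6.0000
Confirm numerically:
  x=-4.850: |R|=0.85350 <1
  x=-4.402: |R|=0.78411 <1
  x=-3.876: |R|=0.69110 <1
  x=-6.430: |R|=1.04560 >1
  x=-6.242: |R|=1.02618 >1
So |R|<1 on (-6.0000, 0).

z∈(-6.0000,0).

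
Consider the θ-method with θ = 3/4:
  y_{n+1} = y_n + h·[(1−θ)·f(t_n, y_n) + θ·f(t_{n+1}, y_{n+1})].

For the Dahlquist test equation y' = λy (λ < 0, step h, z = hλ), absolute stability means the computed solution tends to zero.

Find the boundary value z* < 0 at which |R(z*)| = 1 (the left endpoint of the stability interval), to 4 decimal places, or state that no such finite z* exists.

On y'=λy, z=hλ:
  y_{n+1} = y_n + z·[1/4·y_n + 3/4·y_{n+1}] ⇒ (1 − 3/4z)y_{n+1} = (1 + 1/4z)y_n
  ⇒ R(z) = (1 + 1/4z)/(1 − 3/4z).

Need |R(x)|<1, x<0.
x=-0.77: |R|=0.5119
x=-2: |R|=0.2000
x=-10: |R|=0.1765
x=-100: |R|=0.3158
θ=3/4≥1/2 ⇒ |1+1/4x|<|1−3/4x| ∀x<0 ⇒ interval (−∞,0).

unbounded; (−∞, 0).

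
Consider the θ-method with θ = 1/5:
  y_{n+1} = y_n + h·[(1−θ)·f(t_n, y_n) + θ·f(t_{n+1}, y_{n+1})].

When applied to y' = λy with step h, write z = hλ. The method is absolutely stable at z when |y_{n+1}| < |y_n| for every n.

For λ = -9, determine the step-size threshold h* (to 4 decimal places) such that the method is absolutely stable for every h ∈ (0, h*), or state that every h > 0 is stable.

On y'=λy, z=hλ:
  y_{n+1} = y_n + z·[4/5·y_n + 1/5·y_{n+1}] ⇒ (1 − 1/5z)y_{n+1} = (1 + 4/5z)y_n
  Hence R(z) = (1 + 4/5z)/(1 − 1/5z).

Solve |R(x)|<1 on ℝ⁻.
x=-0.91: |R|=0.2301
R=−1: 1+4/5x = −1+1/5x ⇒ -3/5x=2 ⇒ x=2/(-3/5)=-3.3333
Confirm numerically:
  x=-3.186: |R|=0.94601 <1
  x=-2.653: |R|=0.73331 <1
  x=-1.593: |R|=0.20810 <1
  x=-1.438: |R|=0.11681 <1
  x=-3.728: |R|=1.13566 >1
  x=-3.525: |R|=1.06745 >1
Interval (-3.3333, 0).

(-3.3333,0); λ=-9 ⇒ h* = (10/3)/9 = 0.3704.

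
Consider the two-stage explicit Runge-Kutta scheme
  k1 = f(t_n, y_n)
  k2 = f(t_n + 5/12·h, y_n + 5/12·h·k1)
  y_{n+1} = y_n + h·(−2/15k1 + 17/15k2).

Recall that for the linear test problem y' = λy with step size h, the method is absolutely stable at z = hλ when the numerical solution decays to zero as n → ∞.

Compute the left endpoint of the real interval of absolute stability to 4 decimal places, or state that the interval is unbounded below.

On y'=λy, z=hλ:
  k1=λy_n ⇒ h·k1=z·y_n;  k2=λ(1+5/12z)y_n ⇒ h·k2=z(1+5/12z)y_n
  y_{n+1}/y_n = 1 − 2/15z + 17/15z(1+5/12z) = 1 + z + 17/36z²
  ⇒ R(z) = 1 + z + 17/36z².

Find x<0 with |R(x)|<1.
x=-0.8: |R|=0.5022
R=1: x+17/36x²=0 ⇒ x=−36/17=-2.1176; min R=1−1/(4·17/36)=0.4706>−1
Confirm numerically:
  x=-1.788: |R|=0.72167 <1
  x=-1.447: |R|=0.54174 <1
  x=-1.330: |R|=0.50531 <1
  x=-0.903: |R|=0.48205 <1
  x=-2.600: |R|=1.59222 >1
  x=-2.170: |R|=1.05365 >1
So |R|<1 on (-2.1176, 0).

left endpoint -2.1176.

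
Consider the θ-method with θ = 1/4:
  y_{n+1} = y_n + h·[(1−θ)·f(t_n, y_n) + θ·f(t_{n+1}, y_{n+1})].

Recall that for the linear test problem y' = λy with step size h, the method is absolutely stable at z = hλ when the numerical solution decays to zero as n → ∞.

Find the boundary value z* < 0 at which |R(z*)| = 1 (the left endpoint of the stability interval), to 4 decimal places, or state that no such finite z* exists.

Test eqn y'=λy, z=hλ:
  y_{n+1} = y_n + z·[3/4·y_n + 1/4·y_{n+1}] ⇒ (1 − 1/4z)y_{n+1} = (1 + 3/4z)y_n
  ⇒ R(z) = (1 + 3/4z)/(1 − 1/4z).

Boundary: |R(x)|=1, x<0.
x=-0.92: |R|=0.2520
R=−1: 1+3/4x = −1+1/4x ⇒ -1/2x=2 ⇒ x=2/(-1/2)=-4.0000
Confirm numerically:
  x=-3.086: |R|=0.74203 <1
  x=-2.462: |R|=0.52399 <1
  x=-2.077: |R|=0.36712 <1
  x=-4.542: |R|=1.12690 >1
  x=-4.171: |R|=1.04186 >1
So |R|<1 on (-4.0000, 0).

left endpoint -4.0000.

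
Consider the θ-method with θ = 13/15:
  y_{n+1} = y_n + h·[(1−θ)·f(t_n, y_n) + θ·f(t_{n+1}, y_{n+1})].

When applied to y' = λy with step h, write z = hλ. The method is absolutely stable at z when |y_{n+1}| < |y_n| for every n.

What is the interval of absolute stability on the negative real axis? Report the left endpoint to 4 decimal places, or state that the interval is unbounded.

With y'=λy (z=hλ):
  y_{n+1} = y_n + z·[2/15·y_n + 13/15·y_{n+1}] ⇒ (1 − 13/15z)y_{n+1} = (1 + 2/15z)y_n
  Hence R(z) = (1 + 2/15z)/(1 − 13/15z).

Need |R(x)|<1, x<0.
x=-1.71: |R|=0.3110
x=-2: |R|=0.2683
x=-10: |R|=0.0345
x=-100: |R|=0.1407
θ=13/15≥1/2 ⇒ |1+2/15x|<|1−13/15x| ∀x<0 ⇒ interval (−∞,0).

interval (−∞, 0).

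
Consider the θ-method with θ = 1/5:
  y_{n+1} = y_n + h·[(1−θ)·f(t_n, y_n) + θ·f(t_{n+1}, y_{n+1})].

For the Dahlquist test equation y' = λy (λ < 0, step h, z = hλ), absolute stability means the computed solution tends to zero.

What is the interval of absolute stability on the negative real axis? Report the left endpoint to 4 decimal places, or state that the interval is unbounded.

(-3.3333, 0).

Test eqn y'=λy, z=hλ:
  y_{n+1} = y_n + z·[4/5·y_n + 1/5·y_{n+1}] ⇒ (1 − 1/5z)y_{n+1} = (1 + 4/5z)y_n
  Hence R(z) = (1 + 4/5z)/(1 − 1/5z).

Solve |R(x)|<1 on ℝ⁻.
x=-0.9: |R|=0.2373
R=−1: 1+4/5x = −1+1/5x ⇒ -3/5x=2 ⇒ x=2/(-3/5)=-3.3333
Confirm numerically:
  x=-3.269: |R|=0.97666 <1
  x=-2.511: |R|=0.67155 <1
  x=-1.989: |R|=0.42295 <1
  x=-1.919: |R|=0.38676 <1
  x=-3.888: |R|=1.18722 >1
  x=-3.809: |R|=1.16199 >1
  x=-3.805: |R|=1.16070 >1
Interval (-3.3333, 0).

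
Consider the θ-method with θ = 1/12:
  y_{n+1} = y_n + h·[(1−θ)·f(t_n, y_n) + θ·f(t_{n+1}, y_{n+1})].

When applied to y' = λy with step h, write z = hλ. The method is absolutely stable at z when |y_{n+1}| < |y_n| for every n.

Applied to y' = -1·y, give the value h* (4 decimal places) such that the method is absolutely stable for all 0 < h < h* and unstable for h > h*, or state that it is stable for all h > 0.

On y'=λy, z=hλ:
  y_{n+1} = y_n + z·[11/12·y_n + 1/12·y_{n+1}] ⇒ (1 − 1/12z)y_{n+1} = (1 + 11/12z)y_n
  R(z) = (1 + 11/12z)/(1 − 1/12z).

Find x<0 with |R(x)|<1.
x=-0.36: |R|=0.6505
R=−1: 1+11/12x = −1+1/12x ⇒ -5/6x=2 ⇒ x=2/(-5/6)=-2.4000
Confirm numerically:
  x=-2.320: |R|=0.94413 <1
  x=-2.284: |R|=0.91879 <1
  x=-1.512: |R|=0.34281 <1
  x=-2.898: |R|=1.33427 >1
  x=-2.632: |R|=1.15856 >1
  x=-2.464: |R|=1.04425 >1
So |R|<1 on (-2.4000, 0).

(-2.4000,0); λ=-1 ⇒ h* = (12/5)/1 = 2.4000.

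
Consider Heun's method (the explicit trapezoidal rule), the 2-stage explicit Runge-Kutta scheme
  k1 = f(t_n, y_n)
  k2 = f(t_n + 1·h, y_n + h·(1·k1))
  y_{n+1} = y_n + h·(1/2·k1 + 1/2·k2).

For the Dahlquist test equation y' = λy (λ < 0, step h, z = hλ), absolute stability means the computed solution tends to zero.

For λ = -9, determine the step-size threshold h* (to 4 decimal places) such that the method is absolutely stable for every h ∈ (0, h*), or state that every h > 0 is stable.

(-2.0000,0); λ=-9 ⇒ h* = 0.2222.

With y'=λy (z=hλ):
  order 2, 2-stage ⇒ R(z)=1+z+z^2/2
  (e.g. R(-1.43)=0.59245, |R|=0.59245)

Find x<0 with |R(x)|<1.
x=-1.43: |R|=0.5924
|R(-2.4)|=1.4800 |R(-1.71)|=0.7520 |R(-0.51)|=0.6200
Bisect:
  x_lo=-2.6323 |R|=1.8322  x_hi=-0.0647 |R|=0.9374
  mid=-1.34851 |R|=0.56073 →hi
  mid=-1.99041 |R|=0.99045 →hi
  mid=-2.31136 |R|=1.35983 →lo
  mid=-2.15088 |R|=1.16226 →lo
  mid=-2.07064 |R|=1.07314 →lo
  mid=-2.03053 |R|=1.03099 →lo
  mid=-2.01047 |R|=1.01052 →lo
  mid=-2.00044 |R|=1.00044 →lo
  ...
  [-2.00012,-1.99997] ⇒ x*=-2.0000
So |R|<1 on (-2.0000, 0).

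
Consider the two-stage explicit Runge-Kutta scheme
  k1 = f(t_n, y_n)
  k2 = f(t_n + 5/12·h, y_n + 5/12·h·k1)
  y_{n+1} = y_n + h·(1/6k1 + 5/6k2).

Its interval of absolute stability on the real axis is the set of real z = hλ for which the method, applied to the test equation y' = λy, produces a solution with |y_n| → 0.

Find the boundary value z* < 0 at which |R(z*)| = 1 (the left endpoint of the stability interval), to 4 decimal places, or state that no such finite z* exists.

With y'=λy (z=hλ):
  k1=λy_n ⇒ h·k1=z·y_n;  k2=λ(1+5/12z)y_n ⇒ h·k2=z(1+5/12z)y_n
  y_{n+1}/y_n = 1 + 1/6z + 5/6z(1+5/12z) = 1 + z + 25/72z²
  Hence R(z) = 1 + z + 25/72z².

Need |R(x)|<1, x<0.
x=-0.41: |R|=0.6484
R=1: x+25/72x²=0 ⇒ x=−72/25=-2.8800; min R=1−1/(4·25/72)=0.2800>−1
Confirm numerically:
  x=-2.353: |R|=0.56943 <1
  x=-1.464: |R|=0.28020 <1
  x=-1.208: |R|=0.29869 <1
  x=-1.194: |R|=0.30101 <1
  x=-3.462: |R|=1.69961 >1
  x=-3.115: |R|=1.25418 >1
  x=-2.904: |R|=1.02420 >1
Stable set (-2.8800, 0).

left endpoint -2.8800.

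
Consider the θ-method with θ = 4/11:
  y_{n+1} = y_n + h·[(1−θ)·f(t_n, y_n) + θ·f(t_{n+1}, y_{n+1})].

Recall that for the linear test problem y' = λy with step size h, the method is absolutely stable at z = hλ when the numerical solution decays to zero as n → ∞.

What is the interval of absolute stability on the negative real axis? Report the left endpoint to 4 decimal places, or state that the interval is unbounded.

(-7.3333, 0).

With y'=λy (z=hλ):
  y_{n+1} = y_n + z·[7/11·y_n + 4/11·y_{n+1}] ⇒ (1 − 4/11z)y_{n+1} = (1 + 7/11z)y_n
  so R(z) = (1 + 7/11z)/(1 − 4/11z).

Need |R(x)|<1, x<0.
x=-0.93: |R|=0.3050
R=−1: 1+7/11x = −1+4/11x ⇒ -3/11x=2 ⇒ x=2/(-3/11)=-7.3333
Confirm numerically:
  x=-5.898: |R|=0.87552 <1
  x=-5.101: |R|=0.78675 <1
  x=-4.893: |R|=0.76053 <1
  x=-4.092: |R|=0.64469 <1
  x=-7.832: |R|=1.03534 >1
  x=-7.767: |R|=1.03093 >1
  x=-7.639: |R|=1.02207 >1
Stable set (-7.3333, 0).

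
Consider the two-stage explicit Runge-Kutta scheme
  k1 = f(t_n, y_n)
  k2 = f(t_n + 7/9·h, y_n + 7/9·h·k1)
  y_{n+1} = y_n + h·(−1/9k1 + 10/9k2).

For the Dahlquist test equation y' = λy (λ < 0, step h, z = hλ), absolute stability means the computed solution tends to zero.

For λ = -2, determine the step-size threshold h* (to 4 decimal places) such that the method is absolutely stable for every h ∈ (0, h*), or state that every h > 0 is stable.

On y'=λy, z=hλ:
  k1=λy_n ⇒ h·k1=z·y_n;  k2=λ(1+7/9z)y_n ⇒ h·k2=z(1+7/9z)y_n
  y_{n+1}/y_n = 1 − 1/9z + 10/9z(1+7/9z) = 1 + z + 70/81z²
  R(z) = 1 + z + 70/81z².

Need |R(x)|<1, x<0.
x=-1.43: |R|=1.3372
R=1: x+70/81x²=0 ⇒ x=−81/70=-1.1571; min R=1−1/(4·70/81)=0.7107>−1
Confirm numerically:
  x=-0.950: |R|=0.82994 <1
  x=-0.635: |R|=0.71347 <1
  x=-0.602: |R|=0.71119 <1
  x=-1.221: |R|=1.06738 >1
  x=-1.213: |R|=1.05855 >1
So |R|<1 on (-1.1571, 0).

(-1.1571,0); λ=-2 ⇒ h* = (81/70)/2 = 0.5786.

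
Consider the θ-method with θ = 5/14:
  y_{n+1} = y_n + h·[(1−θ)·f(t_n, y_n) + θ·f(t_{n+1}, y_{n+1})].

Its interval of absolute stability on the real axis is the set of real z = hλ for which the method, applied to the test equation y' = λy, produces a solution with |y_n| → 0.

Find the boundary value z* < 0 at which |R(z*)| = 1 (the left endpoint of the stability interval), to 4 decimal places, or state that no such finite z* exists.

left endpoint -7.0000.

With y'=λy (z=hλ):
  y_{n+1} = y_n + z·[9/14·y_n + 5/14·y_{n+1}] ⇒ (1 − 5/14z)y_{n+1} = (1 + 9/14z)y_n
  ⇒ R(z) = (1 + 9/14z)/(1 − 5/14z).

Boundary: |R(x)|=1, x<0.
x=-1.75: |R|=0.0769
R=−1: 1+9/14x = −1+5/14x ⇒ -2/7x=2 ⇒ x=2/(-2/7)=-7.0000
Confirm numerically:
  x=-6.582: |R|=0.96436 <1
  x=-6.286: |R|=0.93713 <1
  x=-3.541: |R|=0.56360 <1
  x=-7.452: |R|=1.03527 >1
  x=-7.357: |R|=1.02812 >1
  x=-7.056: |R|=1.00455 >1
Interval (-7.0000, 0).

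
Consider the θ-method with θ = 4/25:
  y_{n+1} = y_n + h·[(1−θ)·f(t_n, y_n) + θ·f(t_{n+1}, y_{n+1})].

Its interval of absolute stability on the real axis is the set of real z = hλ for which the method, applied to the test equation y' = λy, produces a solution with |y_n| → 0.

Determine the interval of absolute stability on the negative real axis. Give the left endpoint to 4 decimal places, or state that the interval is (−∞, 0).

(-2.9412, 0).

Test eqn y'=λy, z=hλ:
  y_{n+1} = y_n + z·[21/25·y_n + 4/25·y_{n+1}] ⇒ (1 − 4/25z)y_{n+1} = (1 + 21/25z)y_n
  R(z) = (1 + 21/25z)/(1 − 4/25z).

Need |R(x)|<1, x<0.
x=-0.31: |R|=0.7046
R=−1: 1+21/25x = −1+4/25x ⇒ -17/25x=2 ⇒ x=2/(-17/25)=-2.9412
Confirm numerically:
  x=-2.464: |R|=0.76727 <1
  x=-2.399: |R|=0.73358 <1
  x=-2.398: |R|=0.73306 <1
  x=-1.626: |R|=0.29031 <1
  x=-3.517: |R|=1.25056 >1
  x=-3.466: |R|=1.22957 >1
  x=-3.452: |R|=1.22377 >1
So |R|<1 on (-2.9412, 0).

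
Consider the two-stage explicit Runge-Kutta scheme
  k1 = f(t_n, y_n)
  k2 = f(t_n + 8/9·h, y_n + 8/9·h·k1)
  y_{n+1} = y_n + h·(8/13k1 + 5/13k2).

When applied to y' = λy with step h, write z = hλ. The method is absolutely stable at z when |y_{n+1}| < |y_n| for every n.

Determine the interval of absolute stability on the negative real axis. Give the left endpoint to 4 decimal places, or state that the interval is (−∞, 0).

With y'=λy (z=hλ):
  k1=λy_n ⇒ h·k1=z·y_n;  k2=λ(1+8/9z)y_n ⇒ h·k2=z(1+8/9z)y_n
  y_{n+1}/y_n = 1 + 8/13z + 5/13z(1+8/9z) = 1 + z + 40/117z²
  so R(z) = 1 + z + 40/117z².

Need |R(x)|<1, x<0.
x=-0.41: |R|=0.6475
R=1: x+40/117x²=0 ⇒ x=−117/40=-2.9250; min R=1−1/(4·40/117)=0.2687>−1
Confirm numerically:
  x=-2.753: |R|=0.83811 <1
  x=-1.959: |R|=0.35303 <1
  x=-1.514: |R|=0.26966 <1
  x=-3.155: |R|=1.24809 >1
  x=-2.965: |R|=1.04055 >1
Stable set (-2.9250, 0).

z∈(-2.9250,0).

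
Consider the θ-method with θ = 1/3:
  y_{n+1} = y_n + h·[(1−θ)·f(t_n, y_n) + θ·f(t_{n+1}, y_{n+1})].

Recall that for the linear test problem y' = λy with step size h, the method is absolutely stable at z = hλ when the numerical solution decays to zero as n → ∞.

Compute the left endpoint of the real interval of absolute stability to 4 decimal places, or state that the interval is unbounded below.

Test eqn y'=λy, z=hλ:
  y_{n+1} = y_n + z·[2/3·y_n + 1/3·y_{n+1}] ⇒ (1 − 1/3z)y_{n+1} = (1 + 2/3z)y_n
  Hence R(z) = (1 + 2/3z)/(1 − 1/3z).

Solve |R(x)|<1 on ℝ⁻.
x=-0.49: |R|=0.5788
R=−1: 1+2/3x = −1+1/3x ⇒ -1/3x=2 ⇒ x=2/(-1/3)=-6.0000
Confirm numerically:
  x=-3.858: |R|=0.68766 <1
  x=-3.772: |R|=0.67100 <1
  x=-2.944: |R|=0.48587 <1
  x=-2.671: |R|=0.41298 <1
  x=-6.517: |R|=1.05432 >1
  x=-6.240: |R|=1.02597 >1
  x=-6.116: |R|=1.01272 >1
Stable set (-6.0000, 0).

left endpoint -6.0000.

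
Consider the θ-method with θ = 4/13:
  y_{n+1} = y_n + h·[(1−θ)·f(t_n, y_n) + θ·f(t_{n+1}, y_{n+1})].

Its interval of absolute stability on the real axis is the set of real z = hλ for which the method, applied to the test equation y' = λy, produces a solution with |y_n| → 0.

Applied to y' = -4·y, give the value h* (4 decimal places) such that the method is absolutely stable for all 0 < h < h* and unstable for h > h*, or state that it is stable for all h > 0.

(-5.2000,0); λ=-4 ⇒ h* = (26/5)/4 = 1.3000.

On y'=λy, z=hλ:
  y_{n+1} = y_n + z·[9/13·y_n + 4/13·y_{n+1}] ⇒ (1 − 4/13z)y_{n+1} = (1 + 9/13z)y_n
  so R(z) = (1 + 9/13z)/(1 − 4/13z).

Need |R(x)|<1, x<0.
x=-1.48: |R|=0.0169
R=−1: 1+9/13x = −1+4/13x ⇒ -5/13x=2 ⇒ x=2/(-5/13)=-5.2000
Confirm numerically:
  x=-3.383: |R|=0.65758 <1
  x=-3.327: |R|=0.64402 <1
  x=-2.658: |R|=0.46217 <1
  x=-5.385: |R|=1.02678 >1
  x=-5.317: |R|=1.01707 >1
  x=-5.290: |R|=1.01317 >1
Stable set (-5.2000, 0).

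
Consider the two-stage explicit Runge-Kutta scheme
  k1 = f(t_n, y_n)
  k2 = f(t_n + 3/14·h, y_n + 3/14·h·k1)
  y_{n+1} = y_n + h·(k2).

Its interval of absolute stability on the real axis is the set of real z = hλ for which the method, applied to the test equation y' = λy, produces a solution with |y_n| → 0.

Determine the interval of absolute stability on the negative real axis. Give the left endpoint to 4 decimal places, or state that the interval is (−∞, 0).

Test eqn y'=λy, z=hλ:
  k1=λy_n ⇒ h·k1=z·y_n;  k2=λ(1+3/14z)y_n ⇒ h·k2=z(1+3/14z)y_n
  y_{n+1}/y_n = 1 + z(1+3/14z) = 1 + z + 3/14z²
  R(z) = 1 + z + 3/14z².

Find x<0 with |R(x)|<1.
x=-0.84: |R|=0.3112
R=1: x+3/14x²=0 ⇒ x=−14/3=-4.6667; min R=1−1/(4·3/14)=-0.1667>−1
Confirm numerically:
  x=-4.417: |R|=0.76369 <1
  x=-3.054: |R|=0.05538 <1
  x=-1.915: |R|=0.12917 <1
  x=-5.208: |R|=1.60413 >1
  x=-4.894: |R|=1.23841 >1
  x=-4.842: |R|=1.18192 >1
So |R|<1 on (-4.6667, 0).

(-4.6667, 0).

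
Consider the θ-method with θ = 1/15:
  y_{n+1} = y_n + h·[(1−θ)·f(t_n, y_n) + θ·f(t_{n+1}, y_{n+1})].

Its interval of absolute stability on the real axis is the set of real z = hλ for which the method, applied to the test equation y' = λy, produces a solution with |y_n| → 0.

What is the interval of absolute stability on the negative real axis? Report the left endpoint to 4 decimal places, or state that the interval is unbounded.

(-2.3077, 0).

With y'=λy (z=hλ):
  y_{n+1} = y_n + z·[14/15·y_n + 1/15·y_{n+1}] ⇒ (1 − 1/15z)y_{n+1} = (1 + 14/15z)y_n
  R(z) = (1 + 14/15z)/(1 − 1/15z).

Boundary: |R(x)|=1, x<0.
x=-0.39: |R|=0.6199
R=−1: 1+14/15x = −1+1/15x ⇒ -13/15x=2 ⇒ x=2/(-13/15)=-2.3077
Confirm numerically:
  x=-2.180: |R|=0.90338 <1
  x=-2.100: |R|=0.84211 <1
  x=-1.636: |R|=0.47511 <1
  x=-2.688: |R|=1.27951 >1
  x=-2.537: |R|=1.16998 >1
Interval (-2.3077, 0).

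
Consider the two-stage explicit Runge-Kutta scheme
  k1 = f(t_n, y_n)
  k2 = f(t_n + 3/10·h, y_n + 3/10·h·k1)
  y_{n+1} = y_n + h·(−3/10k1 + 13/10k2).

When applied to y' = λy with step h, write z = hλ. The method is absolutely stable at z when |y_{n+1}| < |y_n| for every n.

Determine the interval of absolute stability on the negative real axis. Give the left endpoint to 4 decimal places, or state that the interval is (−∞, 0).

Set f=λy, z=hλ:
  k1=λy_n ⇒ h·k1=z·y_n;  k2=λ(1+3/10z)y_n ⇒ h·k2=z(1+3/10z)y_n
  y_{n+1}/y_n = 1 − 3/10z + 13/10z(1+3/10z) = 1 + z + 39/100z²
  so R(z) = 1 + z + 39/100z².

Need |R(x)|<1, x<0.
x=-0.31: |R|=0.7275
R=1: x+39/100x²=0 ⇒ x=−100/39=-2.5641; min R=1−1/(4·39/100)=0.3590>−1
Confirm numerically:
  x=-2.108: |R|=0.62503 <1
  x=-2.099: |R|=0.61926 <1
  x=-1.297: |R|=0.35906 <1
  x=-2.874: |R|=1.34735 >1
  x=-2.831: |R|=1.29468 >1
So |R|<1 on (-2.5641, 0).

(-2.5641, 0).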